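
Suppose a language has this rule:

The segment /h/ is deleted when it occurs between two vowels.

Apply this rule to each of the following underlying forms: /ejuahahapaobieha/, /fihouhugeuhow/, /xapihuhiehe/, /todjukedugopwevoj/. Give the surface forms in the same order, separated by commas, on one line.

/ejuahahapaobieha/: /h/ occurs between vowels /a/ and /a/, so it deletes. /h/ occurs between vowels /a/ and /a/, so it deletes. /h/ occurs between vowels /e/ and /a/, so it deletes. → [ejuaaapaobiea].
/fihouhugeuhow/: /h/ occurs between vowels /i/ and /o/, so it deletes. /h/ occurs between vowels /u/ and /u/, so it deletes. /h/ occurs between vowels /u/ and /o/, so it deletes. → [fiouugeuow].
/xapihuhiehe/: /h/ occurs between vowels /i/ and /u/, so it deletes. /h/ occurs between vowels /u/ and /i/, so it deletes. /h/ occurs between vowels /e/ and /e/, so it deletes. → [xapiuiee].
/todjukedugopwevoj/: the rule's environment is not met; surfaces unchanged as [todjukedugopwevoj].

ejuaaapaobiea, fiouugeuow, xapiuiee, todjukedugopwevoj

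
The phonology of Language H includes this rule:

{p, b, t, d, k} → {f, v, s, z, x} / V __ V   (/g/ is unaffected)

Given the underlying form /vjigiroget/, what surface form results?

No segment of /vjigiroget/ meets the structural description of the rule, so the form surfaces unchanged.

vjigiroget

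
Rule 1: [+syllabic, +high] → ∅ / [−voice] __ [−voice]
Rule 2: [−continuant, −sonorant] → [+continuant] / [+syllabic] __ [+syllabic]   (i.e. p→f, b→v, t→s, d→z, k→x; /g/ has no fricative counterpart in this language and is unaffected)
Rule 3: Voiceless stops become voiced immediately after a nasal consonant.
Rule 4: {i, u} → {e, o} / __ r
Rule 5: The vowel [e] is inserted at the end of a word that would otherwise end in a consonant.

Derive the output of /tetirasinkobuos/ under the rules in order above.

teserasingovuose

Rule 1 (high vowel syncope): no segment meets the environment; /tetirasinkobuos/ is unchanged.
Rule 2 (intervocalic spirantization): /t/ is a stop between vowels /e/ and /i/, so it spirantizes to the fricative [s]. /b/ is a stop between vowels /o/ and /u/, so it spirantizes to the fricative [v]. /tetirasinkobuos/ → tesirasinkovuos.
Rule 3 (post-nasal voicing): /k/ is a voiceless stop immediately after the nasal /n/, so it voices to [g]. /tesirasinkovuos/ → tesirasingovuos.
Rule 4 (pre-rhotic lowering): /i/ is a high vowel immediately before /r/, so it lowers to [e]. /tesirasingovuos/ → teserasingovuos.
Rule 5 (final e-epenthesis): the form ends in the consonant /s/, so [e] is inserted word-finally. /teserasingovuos/ → teserasingovuose.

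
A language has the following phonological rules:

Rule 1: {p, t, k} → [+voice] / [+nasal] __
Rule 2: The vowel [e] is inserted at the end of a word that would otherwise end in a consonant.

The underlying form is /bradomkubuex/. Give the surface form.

bradomgubuexe

Rule 1 (post-nasal voicing): /k/ is a voiceless stop immediately after the nasal /m/, so it voices to [g]. /bradomkubuex/ → bradomgubuex.
Rule 2 (final e-epenthesis): the form ends in the consonant /x/, so [e] is inserted word-finally. /bradomgubuex/ → bradomgubuexe.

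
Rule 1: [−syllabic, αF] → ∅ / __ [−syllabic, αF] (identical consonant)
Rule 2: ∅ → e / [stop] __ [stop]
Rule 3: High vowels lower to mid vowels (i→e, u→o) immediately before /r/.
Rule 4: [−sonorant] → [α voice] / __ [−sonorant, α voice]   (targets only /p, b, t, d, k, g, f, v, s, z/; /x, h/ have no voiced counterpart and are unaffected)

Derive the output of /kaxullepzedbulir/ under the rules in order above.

kaxulebzedebuler

Rule 1 (degemination): /ll/ is a geminate; the first /l/ deletes. /kaxullepzedbulir/ → kaxulepzedbulir.
Rule 2 (stop-cluster e-epenthesis): /d/ and /b/ form a stop–stop cluster, so [e] is inserted between them. /kaxulepzedbulir/ → kaxulepzedebulir.
Rule 3 (pre-rhotic lowering): /i/ is a high vowel immediately before /r/, so it lowers to [e]. /kaxulepzedebulir/ → kaxulepzedebuler.
Rule 4 (regressive voicing assimilation): /p/ precedes the voiced obstruent /z/, so it voices to [b] by assimilation. /kaxulepzedebuler/ → kaxulebzedebuler.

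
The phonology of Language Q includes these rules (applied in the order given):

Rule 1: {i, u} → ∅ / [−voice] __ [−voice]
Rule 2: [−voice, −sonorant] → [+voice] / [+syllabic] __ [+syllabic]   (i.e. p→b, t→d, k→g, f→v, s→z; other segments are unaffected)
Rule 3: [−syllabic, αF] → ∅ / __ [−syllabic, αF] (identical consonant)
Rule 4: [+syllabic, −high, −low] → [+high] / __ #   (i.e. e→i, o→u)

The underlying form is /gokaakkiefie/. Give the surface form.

Rule 1 (high vowel syncope): no segment meets the environment; /gokaakkiefie/ is unchanged.
Rule 2 (intervocalic voicing): /k/ is a voiceless obstruent between vowels /o/ and /a/, so it voices to [g]. /f/ is a voiceless obstruent between vowels /e/ and /i/, so it voices to [v]. /gokaakkiefie/ → gogaakkievie.
Rule 3 (degemination): /kk/ is a geminate; the first /k/ deletes. /gogaakkievie/ → gogaakievie.
Rule 4 (final vowel raising): /e/ is a mid vowel in word-final position, so it raises to [i]. /gogaakievie/ → gogaakievii.

gogaakievii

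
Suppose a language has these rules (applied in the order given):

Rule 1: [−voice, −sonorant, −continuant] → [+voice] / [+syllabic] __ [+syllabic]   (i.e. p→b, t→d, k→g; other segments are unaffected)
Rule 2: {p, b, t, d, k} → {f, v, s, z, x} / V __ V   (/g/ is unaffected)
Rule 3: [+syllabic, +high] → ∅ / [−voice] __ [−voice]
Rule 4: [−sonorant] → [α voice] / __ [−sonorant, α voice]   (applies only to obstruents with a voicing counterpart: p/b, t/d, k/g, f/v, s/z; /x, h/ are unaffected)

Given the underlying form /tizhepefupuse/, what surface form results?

Rule 1 (intervocalic voicing): /p/ is a voiceless stop between vowels /e/ and /e/, so it voices to [b]. /p/ is a voiceless stop between vowels /u/ and /u/, so it voices to [b]. /tizhepefupuse/ → tizhebefubuse.
Rule 2 (intervocalic spirantization): /b/ is a stop between vowels /e/ and /e/, so it spirantizes to the fricative [v]. /b/ is a stop between vowels /u/ and /u/, so it spirantizes to the fricative [v]. /tizhebefubuse/ → tizhevefuvuse.
Rule 3 (high vowel syncope): no segment meets the environment; /tizhevefuvuse/ is unchanged.
Rule 4 (regressive voicing assimilation): /z/ precedes the voiceless obstruent /h/, so it devoices to [s] by assimilation. /tizhevefuvuse/ → tishevefuvuse.

tishevefuvuse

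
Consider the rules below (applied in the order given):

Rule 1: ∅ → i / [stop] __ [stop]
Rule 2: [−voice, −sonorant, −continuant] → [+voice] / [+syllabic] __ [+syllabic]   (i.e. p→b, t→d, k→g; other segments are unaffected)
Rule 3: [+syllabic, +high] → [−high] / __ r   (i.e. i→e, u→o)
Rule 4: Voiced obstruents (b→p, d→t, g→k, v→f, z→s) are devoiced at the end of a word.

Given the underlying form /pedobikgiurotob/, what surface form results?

pedobigigiorodop

Rule 1 (stop-cluster i-epenthesis): /k/ and /g/ form a stop–stop cluster, so [i] is inserted between them. /pedobikgiurotob/ → pedobikigiurotob.
Rule 2 (intervocalic voicing): /k/ is a voiceless stop between vowels /i/ and /i/, so it voices to [g]. /t/ is a voiceless stop between vowels /o/ and /o/, so it voices to [d]. /pedobikigiurotob/ → pedobigigiurodob.
Rule 3 (pre-rhotic lowering): /u/ is a high vowel immediately before /r/, so it lowers to [o]. /pedobigigiurodob/ → pedobigigiorodob.
Rule 4 (final devoicing): /b/ is a voiced obstruent in word-final position, so it devoices to [p]. /pedobigigiorodob/ → pedobigigiorodop.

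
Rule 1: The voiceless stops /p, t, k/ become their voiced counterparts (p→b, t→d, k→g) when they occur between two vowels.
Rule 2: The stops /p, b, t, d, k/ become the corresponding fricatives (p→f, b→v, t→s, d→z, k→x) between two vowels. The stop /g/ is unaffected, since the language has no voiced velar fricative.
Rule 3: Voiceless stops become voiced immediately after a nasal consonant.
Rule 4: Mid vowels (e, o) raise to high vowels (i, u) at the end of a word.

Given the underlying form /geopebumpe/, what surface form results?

geovevumbi

Rule 1 (intervocalic voicing): /p/ is a voiceless stop between vowels /o/ and /e/, so it voices to [b]. /geopebumpe/ → geobebumpe.
Rule 2 (intervocalic spirantization): /b/ is a stop between vowels /o/ and /e/, so it spirantizes to the fricative [v]. /b/ is a stop between vowels /e/ and /u/, so it spirantizes to the fricative [v]. /geobebumpe/ → geovevumpe.
Rule 3 (post-nasal voicing): /p/ is a voiceless stop immediately after the nasal /m/, so it voices to [b]. /geovevumpe/ → geovevumbe.
Rule 4 (final vowel raising): /e/ is a mid vowel in word-final position, so it raises to [i]. /geovevumbe/ → geovevumbi.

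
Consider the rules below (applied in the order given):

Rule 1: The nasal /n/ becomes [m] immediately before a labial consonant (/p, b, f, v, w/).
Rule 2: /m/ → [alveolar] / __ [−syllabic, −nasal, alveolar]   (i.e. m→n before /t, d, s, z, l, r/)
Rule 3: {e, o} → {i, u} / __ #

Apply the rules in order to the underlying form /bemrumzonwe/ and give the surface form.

Rule 1 (nasal place assimilation): /n/ precedes the labial consonant /w/, so it assimilates in place to [m]. /bemrumzonwe/ → bemrumzomwe.
Rule 2 (nasal place assimilation): /m/ precedes the alveolar consonant /r/, so it assimilates in place to [n]. /m/ precedes the alveolar consonant /z/, so it assimilates in place to [n]. /bemrumzomwe/ → benrunzomwe.
Rule 3 (final vowel raising): /e/ is a mid vowel in word-final position, so it raises to [i]. /benrunzomwe/ → benrunzomwi.

benrunzomwi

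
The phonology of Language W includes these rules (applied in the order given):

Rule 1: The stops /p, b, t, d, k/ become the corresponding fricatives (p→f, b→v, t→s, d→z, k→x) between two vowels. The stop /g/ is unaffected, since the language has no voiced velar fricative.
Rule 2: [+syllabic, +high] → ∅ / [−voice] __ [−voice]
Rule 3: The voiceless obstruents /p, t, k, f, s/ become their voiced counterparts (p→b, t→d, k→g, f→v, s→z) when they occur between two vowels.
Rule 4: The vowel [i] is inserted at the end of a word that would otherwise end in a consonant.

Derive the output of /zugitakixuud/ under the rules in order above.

Rule 1 (intervocalic spirantization): /t/ is a stop between vowels /i/ and /a/, so it spirantizes to the fricative [s]. /k/ is a stop between vowels /a/ and /i/, so it spirantizes to the fricative [x]. /zugitakixuud/ → zugisaxixuud.
Rule 2 (high vowel syncope): /i/ is a high vowel flanked by voiceless consonants /x/ and /x/, so it deletes. /zugisaxixuud/ → zugisaxxuud.
Rule 3 (intervocalic voicing): /s/ is a voiceless obstruent between vowels /i/ and /a/, so it voices to [z]. /zugisaxxuud/ → zugizaxxuud.
Rule 4 (final i-epenthesis): the form ends in the consonant /d/, so [i] is inserted word-finally. /zugizaxxuud/ → zugizaxxuudi.

zugizaxxuudi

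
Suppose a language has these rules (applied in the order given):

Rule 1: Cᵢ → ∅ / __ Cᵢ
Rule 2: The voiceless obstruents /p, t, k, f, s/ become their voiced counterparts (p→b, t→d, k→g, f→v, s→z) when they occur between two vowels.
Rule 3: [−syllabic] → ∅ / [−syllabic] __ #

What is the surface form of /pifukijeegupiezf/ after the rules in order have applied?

Rule 1 (degemination): no segment meets the environment; /pifukijeegupiezf/ is unchanged.
Rule 2 (intervocalic voicing): /f/ is a voiceless obstruent between vowels /i/ and /u/, so it voices to [v]. /k/ is a voiceless obstruent between vowels /u/ and /i/, so it voices to [g]. /p/ is a voiceless obstruent between vowels /u/ and /i/, so it voices to [b]. /pifukijeegupiezf/ → pivugijeegubiezf.
Rule 3 (final cluster simplification): /f/ is the second consonant of a word-final cluster /zf/, so it deletes. /pivugijeegubiezf/ → pivugijeegubiez.

pivugijeegubiez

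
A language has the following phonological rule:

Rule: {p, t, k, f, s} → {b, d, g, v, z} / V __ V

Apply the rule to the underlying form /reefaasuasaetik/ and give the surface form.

reevaazuazaedik

/f/ is a voiceless obstruent between vowels /e/ and /a/, so it voices to [v].
/s/ is a voiceless obstruent between vowels /a/ and /u/, so it voices to [z].
/s/ is a voiceless obstruent between vowels /a/ and /a/, so it voices to [z].
/t/ is a voiceless obstruent between vowels /e/ and /i/, so it voices to [d].
Surface form: [reevaazuazaedik].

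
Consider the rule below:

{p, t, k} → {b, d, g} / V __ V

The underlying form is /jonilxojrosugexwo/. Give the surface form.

No segment of /jonilxojrosugexwo/ meets the structural description of the rule, so the form surfaces unchanged.

jonilxojrosugexwo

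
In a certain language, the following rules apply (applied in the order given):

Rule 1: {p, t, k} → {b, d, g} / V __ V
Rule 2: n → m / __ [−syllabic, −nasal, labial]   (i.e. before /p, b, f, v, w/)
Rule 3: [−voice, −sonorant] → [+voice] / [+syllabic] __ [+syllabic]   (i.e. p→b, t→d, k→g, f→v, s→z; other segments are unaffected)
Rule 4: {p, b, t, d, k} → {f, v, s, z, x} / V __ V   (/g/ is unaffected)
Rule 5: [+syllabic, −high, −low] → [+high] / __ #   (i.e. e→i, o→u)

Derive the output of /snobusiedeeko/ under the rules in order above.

Rule 1 (intervocalic voicing): /k/ is a voiceless stop between vowels /e/ and /o/, so it voices to [g]. /snobusiedeeko/ → snobusiedeego.
Rule 2 (nasal place assimilation): no segment meets the environment; /snobusiedeego/ is unchanged.
Rule 3 (intervocalic voicing): /s/ is a voiceless obstruent between vowels /u/ and /i/, so it voices to [z]. /snobusiedeego/ → snobuziedeego.
Rule 4 (intervocalic spirantization): /b/ is a stop between vowels /o/ and /u/, so it spirantizes to the fricative [v]. /d/ is a stop between vowels /e/ and /e/, so it spirantizes to the fricative [z]. /snobuziedeego/ → snovuziezeego.
Rule 5 (final vowel raising): /o/ is a mid vowel in word-final position, so it raises to [u]. /snovuziezeego/ → snovuziezeegu.

snovuziezeegu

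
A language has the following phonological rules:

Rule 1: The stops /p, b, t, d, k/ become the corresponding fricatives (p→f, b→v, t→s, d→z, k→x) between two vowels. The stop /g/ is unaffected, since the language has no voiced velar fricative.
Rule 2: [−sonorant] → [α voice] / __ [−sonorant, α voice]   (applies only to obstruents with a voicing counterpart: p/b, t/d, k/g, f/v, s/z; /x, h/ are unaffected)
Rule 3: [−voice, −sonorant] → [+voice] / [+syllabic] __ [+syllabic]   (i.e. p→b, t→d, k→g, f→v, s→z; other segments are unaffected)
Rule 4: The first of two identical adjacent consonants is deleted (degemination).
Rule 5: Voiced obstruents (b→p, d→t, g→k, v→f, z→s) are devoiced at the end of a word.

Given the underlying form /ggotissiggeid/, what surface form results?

Rule 1 (intervocalic spirantization): /t/ is a stop between vowels /o/ and /i/, so it spirantizes to the fricative [s]. /ggotissiggeid/ → ggosissiggeid.
Rule 2 (regressive voicing assimilation): no segment meets the environment; /ggosissiggeid/ is unchanged.
Rule 3 (intervocalic voicing): /s/ is a voiceless obstruent between vowels /o/ and /i/, so it voices to [z]. /ggosissiggeid/ → ggozissiggeid.
Rule 4 (degemination): /gg/ is a geminate; the first /g/ deletes. /ss/ is a geminate; the first /s/ deletes. /gg/ is a geminate; the first /g/ deletes. /ggozissiggeid/ → gozisigeid.
Rule 5 (final devoicing): /d/ is a voiced obstruent in word-final position, so it devoices to [t]. /gozisigeid/ → gozisigeit.

gozisigeit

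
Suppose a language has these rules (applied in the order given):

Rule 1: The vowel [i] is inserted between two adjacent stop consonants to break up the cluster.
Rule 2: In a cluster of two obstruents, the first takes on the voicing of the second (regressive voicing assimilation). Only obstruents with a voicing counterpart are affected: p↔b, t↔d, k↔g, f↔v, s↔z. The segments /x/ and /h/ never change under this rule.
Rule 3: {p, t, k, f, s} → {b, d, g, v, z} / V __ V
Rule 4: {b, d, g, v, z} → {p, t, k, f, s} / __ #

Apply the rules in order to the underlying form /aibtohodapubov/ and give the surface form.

Rule 1 (stop-cluster i-epenthesis): /b/ and /t/ form a stop–stop cluster, so [i] is inserted between them. /aibtohodapubov/ → aibitohodapubov.
Rule 2 (regressive voicing assimilation): no segment meets the environment; /aibitohodapubov/ is unchanged.
Rule 3 (intervocalic voicing): /t/ is a voiceless obstruent between vowels /i/ and /o/, so it voices to [d]. /p/ is a voiceless obstruent between vowels /a/ and /u/, so it voices to [b]. /aibitohodapubov/ → aibidohodabubov.
Rule 4 (final devoicing): /v/ is a voiced obstruent in word-final position, so it devoices to [f]. /aibidohodabubov/ → aibidohodabubof.

aibidohodabubof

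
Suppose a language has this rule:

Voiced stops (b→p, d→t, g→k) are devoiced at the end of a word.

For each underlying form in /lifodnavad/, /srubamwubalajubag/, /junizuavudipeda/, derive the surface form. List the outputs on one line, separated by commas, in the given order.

/lifodnavad/: /d/ is a voiced stop in word-final position, so it devoices to [t]. → [lifodnavat].
/srubamwubalajubag/: /g/ is a voiced stop in word-final position, so it devoices to [k]. → [srubamwubalajubak].
/junizuavudipeda/: the rule's environment is not met; surfaces unchanged as [junizuavudipeda].

lifodnavat, srubamwubalajubak, junizuavudipeda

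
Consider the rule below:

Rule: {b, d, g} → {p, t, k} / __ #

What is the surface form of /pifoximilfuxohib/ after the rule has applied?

pifoximilfuxohip

/b/ is a voiced stop in word-final position, so it devoices to [p].
Surface form: [pifoximilfuxohip].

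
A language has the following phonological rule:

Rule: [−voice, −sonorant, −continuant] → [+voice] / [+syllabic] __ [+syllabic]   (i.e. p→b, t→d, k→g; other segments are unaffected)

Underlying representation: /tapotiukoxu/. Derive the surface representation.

/p/ is a voiceless stop between vowels /a/ and /o/, so it voices to [b].
/t/ is a voiceless stop between vowels /o/ and /i/, so it voices to [d].
/k/ is a voiceless stop between vowels /u/ and /o/, so it voices to [g].
Surface form: [tabodiugoxu].

tabodiugoxu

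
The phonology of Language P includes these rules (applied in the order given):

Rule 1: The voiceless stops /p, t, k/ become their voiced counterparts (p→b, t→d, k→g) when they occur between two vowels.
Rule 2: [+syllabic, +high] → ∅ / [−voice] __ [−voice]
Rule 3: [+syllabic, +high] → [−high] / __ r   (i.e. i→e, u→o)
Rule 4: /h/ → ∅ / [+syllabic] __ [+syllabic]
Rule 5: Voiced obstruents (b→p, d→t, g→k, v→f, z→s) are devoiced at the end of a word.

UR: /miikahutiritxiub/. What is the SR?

Rule 1 (intervocalic voicing): /k/ is a voiceless stop between vowels /i/ and /a/, so it voices to [g]. /t/ is a voiceless stop between vowels /u/ and /i/, so it voices to [d]. /miikahutiritxiub/ → miigahudiritxiub.
Rule 2 (high vowel syncope): no segment meets the environment; /miigahudiritxiub/ is unchanged.
Rule 3 (pre-rhotic lowering): /i/ is a high vowel immediately before /r/, so it lowers to [e]. /miigahudiritxiub/ → miigahuderitxiub.
Rule 4 (intervocalic h-deletion): /h/ occurs between vowels /a/ and /u/, so it deletes. /miigahuderitxiub/ → miigauderitxiub.
Rule 5 (final devoicing): /b/ is a voiced obstruent in word-final position, so it devoices to [p]. /miigauderitxiub/ → miigauderitxiup.

miigauderitxiup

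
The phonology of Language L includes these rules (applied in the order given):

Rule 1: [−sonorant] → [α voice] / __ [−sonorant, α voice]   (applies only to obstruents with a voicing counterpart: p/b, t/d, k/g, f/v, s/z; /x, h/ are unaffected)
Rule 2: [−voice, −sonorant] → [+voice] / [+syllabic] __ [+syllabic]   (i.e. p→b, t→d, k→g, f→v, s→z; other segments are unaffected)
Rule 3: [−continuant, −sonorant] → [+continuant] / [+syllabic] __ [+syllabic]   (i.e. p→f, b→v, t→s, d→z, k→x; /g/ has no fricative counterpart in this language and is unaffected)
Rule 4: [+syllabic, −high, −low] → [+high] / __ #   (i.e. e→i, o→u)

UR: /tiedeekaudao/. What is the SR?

tiezeegauzau

Rule 1 (regressive voicing assimilation): no segment meets the environment; /tiedeekaudao/ is unchanged.
Rule 2 (intervocalic voicing): /k/ is a voiceless obstruent between vowels /e/ and /a/, so it voices to [g]. /tiedeekaudao/ → tiedeegaudao.
Rule 3 (intervocalic spirantization): /d/ is a stop between vowels /e/ and /e/, so it spirantizes to the fricative [z]. /d/ is a stop between vowels /u/ and /a/, so it spirantizes to the fricative [z]. /tiedeegaudao/ → tiezeegauzao.
Rule 4 (final vowel raising): /o/ is a mid vowel in word-final position, so it raises to [u]. /tiezeegauzao/ → tiezeegauzau.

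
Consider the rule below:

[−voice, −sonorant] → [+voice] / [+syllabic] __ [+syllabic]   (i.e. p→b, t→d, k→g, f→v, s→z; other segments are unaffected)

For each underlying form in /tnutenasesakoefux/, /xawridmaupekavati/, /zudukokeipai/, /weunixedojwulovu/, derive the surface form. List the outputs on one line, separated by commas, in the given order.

/tnutenasesakoefux/: /t/ is a voiceless obstruent between vowels /u/ and /e/, so it voices to [d]. /s/ is a voiceless obstruent between vowels /a/ and /e/, so it voices to [z]. /s/ is a voiceless obstruent between vowels /e/ and /a/, so it voices to [z]. /k/ is a voiceless obstruent between vowels /a/ and /o/, so it voices to [g]. /f/ is a voiceless obstruent between vowels /e/ and /u/, so it voices to [v]. → [tnudenazezagoevux].
/xawridmaupekavati/: /p/ is a voiceless obstruent between vowels /u/ and /e/, so it voices to [b]. /k/ is a voiceless obstruent between vowels /e/ and /a/, so it voices to [g]. /t/ is a voiceless obstruent between vowels /a/ and /i/, so it voices to [d]. → [xawridmaubegavadi].
/zudukokeipai/: /k/ is a voiceless obstruent between vowels /u/ and /o/, so it voices to [g]. /k/ is a voiceless obstruent between vowels /o/ and /e/, so it voices to [g]. /p/ is a voiceless obstruent between vowels /i/ and /a/, so it voices to [b]. → [zudugogeibai].
/weunixedojwulovu/: the rule's environment is not met; surfaces unchanged as [weunixedojwulovu].

tnudenazezagoevux, xawridmaubegavadi, zudugogeibai, weunixedojwulovu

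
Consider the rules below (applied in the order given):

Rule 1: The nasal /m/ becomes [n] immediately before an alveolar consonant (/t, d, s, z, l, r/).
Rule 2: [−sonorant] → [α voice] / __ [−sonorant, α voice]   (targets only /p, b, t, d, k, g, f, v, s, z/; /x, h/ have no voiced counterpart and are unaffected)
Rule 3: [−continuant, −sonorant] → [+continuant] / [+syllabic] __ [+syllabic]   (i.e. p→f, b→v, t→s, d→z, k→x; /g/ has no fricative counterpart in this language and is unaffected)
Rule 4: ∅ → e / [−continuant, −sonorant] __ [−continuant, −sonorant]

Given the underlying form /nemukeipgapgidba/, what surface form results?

Rule 1 (nasal place assimilation): no segment meets the environment; /nemukeipgapgidba/ is unchanged.
Rule 2 (regressive voicing assimilation): /p/ precedes the voiced obstruent /g/, so it voices to [b] by assimilation. /p/ precedes the voiced obstruent /g/, so it voices to [b] by assimilation. /nemukeipgapgidba/ → nemukeibgabgidba.
Rule 3 (intervocalic spirantization): /k/ is a stop between vowels /u/ and /e/, so it spirantizes to the fricative [x]. /nemukeibgabgidba/ → nemuxeibgabgidba.
Rule 4 (stop-cluster e-epenthesis): /b/ and /g/ form a stop–stop cluster, so [e] is inserted between them. /b/ and /g/ form a stop–stop cluster, so [e] is inserted between them. /d/ and /b/ form a stop–stop cluster, so [e] is inserted between them. /nemuxeibgabgidba/ → nemuxeibegabegideba.

nemuxeibegabegideba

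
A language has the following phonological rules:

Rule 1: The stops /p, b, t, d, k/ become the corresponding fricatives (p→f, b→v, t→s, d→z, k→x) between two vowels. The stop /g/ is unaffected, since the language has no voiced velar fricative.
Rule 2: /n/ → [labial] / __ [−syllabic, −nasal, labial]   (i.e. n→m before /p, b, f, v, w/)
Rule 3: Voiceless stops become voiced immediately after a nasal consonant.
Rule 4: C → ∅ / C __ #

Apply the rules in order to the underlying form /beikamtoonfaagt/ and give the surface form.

beixamdoomfaag

Rule 1 (intervocalic spirantization): /k/ is a stop between vowels /i/ and /a/, so it spirantizes to the fricative [x]. /beikamtoonfaagt/ → beixamtoonfaagt.
Rule 2 (nasal place assimilation): /n/ precedes the labial consonant /f/, so it assimilates in place to [m]. /beixamtoonfaagt/ → beixamtoomfaagt.
Rule 3 (post-nasal voicing): /t/ is a voiceless stop immediately after the nasal /m/, so it voices to [d]. /beixamtoomfaagt/ → beixamdoomfaagt.
Rule 4 (final cluster simplification): /t/ is the second consonant of a word-final cluster /gt/, so it deletes. /beixamdoomfaagt/ → beixamdoomfaag.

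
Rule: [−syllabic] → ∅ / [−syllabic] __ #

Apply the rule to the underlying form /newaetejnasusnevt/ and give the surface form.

/t/ is the second consonant of a word-final cluster /vt/, so it deletes.
Surface form: [newaetejnasusnev].

newaetejnasusnev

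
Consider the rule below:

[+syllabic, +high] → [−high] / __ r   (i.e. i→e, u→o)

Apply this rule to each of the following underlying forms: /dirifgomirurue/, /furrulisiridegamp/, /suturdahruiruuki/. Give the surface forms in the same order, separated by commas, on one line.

/dirifgomirurue/: /i/ is a high vowel immediately before /r/, so it lowers to [e]. /i/ is a high vowel immediately before /r/, so it lowers to [e]. /u/ is a high vowel immediately before /r/, so it lowers to [o]. → [derifgomerorue].
/furrulisiridegamp/: /u/ is a high vowel immediately before /r/, so it lowers to [o]. /i/ is a high vowel immediately before /r/, so it lowers to [e]. → [forruliseridegamp].
/suturdahruiruuki/: /u/ is a high vowel immediately before /r/, so it lowers to [o]. /i/ is a high vowel immediately before /r/, so it lowers to [e]. → [sutordahrueruuki].

derifgomerorue, forruliseridegamp, sutordahrueruuki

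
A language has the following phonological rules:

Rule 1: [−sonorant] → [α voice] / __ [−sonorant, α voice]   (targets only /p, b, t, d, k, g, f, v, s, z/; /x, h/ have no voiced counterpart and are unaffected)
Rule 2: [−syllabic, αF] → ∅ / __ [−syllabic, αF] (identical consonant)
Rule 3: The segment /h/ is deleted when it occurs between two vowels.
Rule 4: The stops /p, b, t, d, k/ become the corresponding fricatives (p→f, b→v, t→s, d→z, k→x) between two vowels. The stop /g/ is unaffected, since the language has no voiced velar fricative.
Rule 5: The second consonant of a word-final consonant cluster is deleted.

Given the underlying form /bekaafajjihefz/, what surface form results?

Rule 1 (regressive voicing assimilation): /f/ precedes the voiced obstruent /z/, so it voices to [v] by assimilation. /bekaafajjihefz/ → bekaafajjihevz.
Rule 2 (degemination): /jj/ is a geminate; the first /j/ deletes. /bekaafajjihevz/ → bekaafajihevz.
Rule 3 (intervocalic h-deletion): /h/ occurs between vowels /i/ and /e/, so it deletes. /bekaafajihevz/ → bekaafajievz.
Rule 4 (intervocalic spirantization): /k/ is a stop between vowels /e/ and /a/, so it spirantizes to the fricative [x]. /bekaafajievz/ → bexaafajievz.
Rule 5 (final cluster simplification): /z/ is the second consonant of a word-final cluster /vz/, so it deletes. /bexaafajievz/ → bexaafajiev.

bexaafajiev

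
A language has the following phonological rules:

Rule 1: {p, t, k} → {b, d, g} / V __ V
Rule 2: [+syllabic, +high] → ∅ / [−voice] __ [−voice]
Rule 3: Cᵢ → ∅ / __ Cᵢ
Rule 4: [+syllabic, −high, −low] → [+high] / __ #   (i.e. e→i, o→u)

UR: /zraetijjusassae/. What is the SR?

Rule 1 (intervocalic voicing): /t/ is a voiceless stop between vowels /e/ and /i/, so it voices to [d]. /zraetijjusassae/ → zraedijjusassae.
Rule 2 (high vowel syncope): no segment meets the environment; /zraedijjusassae/ is unchanged.
Rule 3 (degemination): /jj/ is a geminate; the first /j/ deletes. /ss/ is a geminate; the first /s/ deletes. /zraedijjusassae/ → zraedijusasae.
Rule 4 (final vowel raising): /e/ is a mid vowel in word-final position, so it raises to [i]. /zraedijusasae/ → zraedijusasai.

zraedijusasai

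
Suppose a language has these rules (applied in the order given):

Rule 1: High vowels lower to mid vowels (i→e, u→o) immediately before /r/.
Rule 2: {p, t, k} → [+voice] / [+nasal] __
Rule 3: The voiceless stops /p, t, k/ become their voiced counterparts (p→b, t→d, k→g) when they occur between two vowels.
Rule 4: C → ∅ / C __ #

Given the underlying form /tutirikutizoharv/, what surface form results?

tuderigudizohar

Rule 1 (pre-rhotic lowering): /i/ is a high vowel immediately before /r/, so it lowers to [e]. /tutirikutizoharv/ → tuterikutizoharv.
Rule 2 (post-nasal voicing): no segment meets the environment; /tuterikutizoharv/ is unchanged.
Rule 3 (intervocalic voicing): /t/ is a voiceless stop between vowels /u/ and /e/, so it voices to [d]. /k/ is a voiceless stop between vowels /i/ and /u/, so it voices to [g]. /t/ is a voiceless stop between vowels /u/ and /i/, so it voices to [d]. /tuterikutizoharv/ → tuderigudizoharv.
Rule 4 (final cluster simplification): /v/ is the second consonant of a word-final cluster /rv/, so it deletes. /tuderigudizoharv/ → tuderigudizohar.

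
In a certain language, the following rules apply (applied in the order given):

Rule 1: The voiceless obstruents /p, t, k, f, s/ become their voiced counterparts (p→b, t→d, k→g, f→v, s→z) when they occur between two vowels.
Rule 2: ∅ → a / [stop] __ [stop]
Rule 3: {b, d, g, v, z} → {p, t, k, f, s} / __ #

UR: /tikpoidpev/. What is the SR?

Rule 1 (intervocalic voicing): no segment meets the environment; /tikpoidpev/ is unchanged.
Rule 2 (stop-cluster a-epenthesis): /k/ and /p/ form a stop–stop cluster, so [a] is inserted between them. /d/ and /p/ form a stop–stop cluster, so [a] is inserted between them. /tikpoidpev/ → tikapoidapev.
Rule 3 (final devoicing): /v/ is a voiced obstruent in word-final position, so it devoices to [f]. /tikapoidapev/ → tikapoidapef.

tikapoidapef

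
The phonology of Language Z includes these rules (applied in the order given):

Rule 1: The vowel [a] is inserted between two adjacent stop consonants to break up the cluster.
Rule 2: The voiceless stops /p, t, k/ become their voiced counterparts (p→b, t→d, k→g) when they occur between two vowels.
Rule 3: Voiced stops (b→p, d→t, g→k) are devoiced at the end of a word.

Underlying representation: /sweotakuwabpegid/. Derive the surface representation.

Rule 1 (stop-cluster a-epenthesis): /b/ and /p/ form a stop–stop cluster, so [a] is inserted between them. /sweotakuwabpegid/ → sweotakuwabapegid.
Rule 2 (intervocalic voicing): /t/ is a voiceless stop between vowels /o/ and /a/, so it voices to [d]. /k/ is a voiceless stop between vowels /a/ and /u/, so it voices to [g]. /p/ is a voiceless stop between vowels /a/ and /e/, so it voices to [b]. /sweotakuwabapegid/ → sweodaguwababegid.
Rule 3 (final devoicing): /d/ is a voiced stop in word-final position, so it devoices to [t]. /sweodaguwababegid/ → sweodaguwababegit.

sweodaguwababegit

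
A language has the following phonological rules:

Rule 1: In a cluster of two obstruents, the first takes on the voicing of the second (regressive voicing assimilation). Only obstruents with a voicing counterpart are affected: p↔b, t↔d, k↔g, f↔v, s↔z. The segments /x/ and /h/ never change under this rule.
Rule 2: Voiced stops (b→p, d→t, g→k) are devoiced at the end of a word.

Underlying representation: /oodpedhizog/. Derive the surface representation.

ootpethizok

Rule 1 (regressive voicing assimilation): /d/ precedes the voiceless obstruent /p/, so it devoices to [t] by assimilation. /d/ precedes the voiceless obstruent /h/, so it devoices to [t] by assimilation. /oodpedhizog/ → ootpethizog.
Rule 2 (final devoicing): /g/ is a voiced stop in word-final position, so it devoices to [k]. /ootpethizog/ → ootpethizok.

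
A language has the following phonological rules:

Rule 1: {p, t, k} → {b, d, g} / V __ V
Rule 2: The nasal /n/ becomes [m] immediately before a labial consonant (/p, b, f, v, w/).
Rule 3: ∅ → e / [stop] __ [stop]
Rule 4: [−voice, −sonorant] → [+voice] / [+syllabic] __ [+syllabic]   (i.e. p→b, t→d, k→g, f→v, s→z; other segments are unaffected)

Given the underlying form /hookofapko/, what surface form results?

hoogovabego

Rule 1 (intervocalic voicing): /k/ is a voiceless stop between vowels /o/ and /o/, so it voices to [g]. /hookofapko/ → hoogofapko.
Rule 2 (nasal place assimilation): no segment meets the environment; /hoogofapko/ is unchanged.
Rule 3 (stop-cluster e-epenthesis): /p/ and /k/ form a stop–stop cluster, so [e] is inserted between them. /hoogofapko/ → hoogofapeko.
Rule 4 (intervocalic voicing): /f/ is a voiceless obstruent between vowels /o/ and /a/, so it voices to [v]. /p/ is a voiceless obstruent between vowels /a/ and /e/, so it voices to [b]. /k/ is a voiceless obstruent between vowels /e/ and /o/, so it voices to [g]. /hoogofapeko/ → hoogovabego.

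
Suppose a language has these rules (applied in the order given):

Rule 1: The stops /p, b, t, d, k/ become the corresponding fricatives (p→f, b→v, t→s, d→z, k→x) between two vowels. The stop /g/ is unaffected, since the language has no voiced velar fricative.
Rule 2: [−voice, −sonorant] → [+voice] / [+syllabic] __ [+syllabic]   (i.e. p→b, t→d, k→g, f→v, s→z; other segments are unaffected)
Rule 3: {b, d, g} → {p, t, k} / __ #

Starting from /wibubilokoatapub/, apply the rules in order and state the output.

wivuviloxoazavup

Rule 1 (intervocalic spirantization): /b/ is a stop between vowels /i/ and /u/, so it spirantizes to the fricative [v]. /b/ is a stop between vowels /u/ and /i/, so it spirantizes to the fricative [v]. /k/ is a stop between vowels /o/ and /o/, so it spirantizes to the fricative [x]. /t/ is a stop between vowels /a/ and /a/, so it spirantizes to the fricative [s]. /p/ is a stop between vowels /a/ and /u/, so it spirantizes to the fricative [f]. /wibubilokoatapub/ → wivuviloxoasafub.
Rule 2 (intervocalic voicing): /s/ is a voiceless obstruent between vowels /a/ and /a/, so it voices to [z]. /f/ is a voiceless obstruent between vowels /a/ and /u/, so it voices to [v]. /wivuviloxoasafub/ → wivuviloxoazavub.
Rule 3 (final devoicing): /b/ is a voiced stop in word-final position, so it devoices to [p]. /wivuviloxoazavub/ → wivuviloxoazavup.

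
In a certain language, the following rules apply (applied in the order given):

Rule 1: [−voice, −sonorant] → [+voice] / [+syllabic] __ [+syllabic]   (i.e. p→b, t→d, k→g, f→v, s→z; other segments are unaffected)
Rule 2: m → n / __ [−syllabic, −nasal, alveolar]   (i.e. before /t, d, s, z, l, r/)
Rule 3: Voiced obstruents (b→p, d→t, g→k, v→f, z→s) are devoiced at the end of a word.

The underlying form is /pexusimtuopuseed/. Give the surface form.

Rule 1 (intervocalic voicing): /s/ is a voiceless obstruent between vowels /u/ and /i/, so it voices to [z]. /p/ is a voiceless obstruent between vowels /o/ and /u/, so it voices to [b]. /s/ is a voiceless obstruent between vowels /u/ and /e/, so it voices to [z]. /pexusimtuopuseed/ → pexuzimtuobuzeed.
Rule 2 (nasal place assimilation): /m/ precedes the alveolar consonant /t/, so it assimilates in place to [n]. /pexuzimtuobuzeed/ → pexuzintuobuzeed.
Rule 3 (final devoicing): /d/ is a voiced obstruent in word-final position, so it devoices to [t]. /pexuzintuobuzeed/ → pexuzintuobuzeet.

pexuzintuobuzeet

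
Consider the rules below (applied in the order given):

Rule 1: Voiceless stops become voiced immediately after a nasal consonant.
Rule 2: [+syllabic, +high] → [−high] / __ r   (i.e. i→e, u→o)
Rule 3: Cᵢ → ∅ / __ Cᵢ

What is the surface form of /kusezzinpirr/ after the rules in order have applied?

Rule 1 (post-nasal voicing): /p/ is a voiceless stop immediately after the nasal /n/, so it voices to [b]. /kusezzinpirr/ → kusezzinbirr.
Rule 2 (pre-rhotic lowering): /i/ is a high vowel immediately before /r/, so it lowers to [e]. /kusezzinbirr/ → kusezzinberr.
Rule 3 (degemination): /zz/ is a geminate; the first /z/ deletes. /rr/ is a geminate; the first /r/ deletes. /kusezzinberr/ → kusezinber.

kusezinber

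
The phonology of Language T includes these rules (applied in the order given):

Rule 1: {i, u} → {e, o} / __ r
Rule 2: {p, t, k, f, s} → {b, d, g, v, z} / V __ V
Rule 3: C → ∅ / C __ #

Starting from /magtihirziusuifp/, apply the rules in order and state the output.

Rule 1 (pre-rhotic lowering): /i/ is a high vowel immediately before /r/, so it lowers to [e]. /magtihirziusuifp/ → magtiherziusuifp.
Rule 2 (intervocalic voicing): /s/ is a voiceless obstruent between vowels /u/ and /u/, so it voices to [z]. /magtiherziusuifp/ → magtiherziuzuifp.
Rule 3 (final cluster simplification): /p/ is the second consonant of a word-final cluster /fp/, so it deletes. /magtiherziuzuifp/ → magtiherziuzuif.

magtiherziuzuif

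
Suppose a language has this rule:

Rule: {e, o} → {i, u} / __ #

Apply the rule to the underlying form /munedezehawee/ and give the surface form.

/e/ is a mid vowel in word-final position, so it raises to [i].
The other instances of /e/ do not occur in the required environment and remain unchanged.
Surface form: [munedezehawei].

munedezehawei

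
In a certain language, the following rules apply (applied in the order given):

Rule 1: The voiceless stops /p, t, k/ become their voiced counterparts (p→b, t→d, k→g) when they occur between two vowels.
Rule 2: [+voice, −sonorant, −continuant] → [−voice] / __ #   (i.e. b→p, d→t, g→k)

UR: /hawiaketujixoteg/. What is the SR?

hawiagedujixodek

Rule 1 (intervocalic voicing): /k/ is a voiceless stop between vowels /a/ and /e/, so it voices to [g]. /t/ is a voiceless stop between vowels /e/ and /u/, so it voices to [d]. /t/ is a voiceless stop between vowels /o/ and /e/, so it voices to [d]. /hawiaketujixoteg/ → hawiagedujixodeg.
Rule 2 (final devoicing): /g/ is a voiced stop in word-final position, so it devoices to [k]. /hawiagedujixodeg/ → hawiagedujixodek.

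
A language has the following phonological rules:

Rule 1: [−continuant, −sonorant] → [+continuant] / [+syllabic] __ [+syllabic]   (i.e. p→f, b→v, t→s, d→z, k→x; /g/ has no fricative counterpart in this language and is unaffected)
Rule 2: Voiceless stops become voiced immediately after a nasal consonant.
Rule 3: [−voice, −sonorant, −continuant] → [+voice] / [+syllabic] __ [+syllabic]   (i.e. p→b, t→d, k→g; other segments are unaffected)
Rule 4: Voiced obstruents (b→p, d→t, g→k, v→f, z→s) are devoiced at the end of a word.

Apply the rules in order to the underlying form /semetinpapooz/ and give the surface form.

Rule 1 (intervocalic spirantization): /t/ is a stop between vowels /e/ and /i/, so it spirantizes to the fricative [s]. /p/ is a stop between vowels /a/ and /o/, so it spirantizes to the fricative [f]. /semetinpapooz/ → semesinpafooz.
Rule 2 (post-nasal voicing): /p/ is a voiceless stop immediately after the nasal /n/, so it voices to [b]. /semesinpafooz/ → semesinbafooz.
Rule 3 (intervocalic voicing): no segment meets the environment; /semesinbafooz/ is unchanged.
Rule 4 (final devoicing): /z/ is a voiced obstruent in word-final position, so it devoices to [s]. /semesinbafooz/ → semesinbafoos.

semesinbafoos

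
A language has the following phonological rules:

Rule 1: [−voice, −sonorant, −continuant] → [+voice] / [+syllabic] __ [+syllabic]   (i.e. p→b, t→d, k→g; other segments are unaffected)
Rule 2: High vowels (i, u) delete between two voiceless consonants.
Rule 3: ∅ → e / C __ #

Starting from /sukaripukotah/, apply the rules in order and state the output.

Rule 1 (intervocalic voicing): /k/ is a voiceless stop between vowels /u/ and /a/, so it voices to [g]. /p/ is a voiceless stop between vowels /i/ and /u/, so it voices to [b]. /k/ is a voiceless stop between vowels /u/ and /o/, so it voices to [g]. /t/ is a voiceless stop between vowels /o/ and /a/, so it voices to [d]. /sukaripukotah/ → sugaribugodah.
Rule 2 (high vowel syncope): no segment meets the environment; /sugaribugodah/ is unchanged.
Rule 3 (final e-epenthesis): the form ends in the consonant /h/, so [e] is inserted word-finally. /sugaribugodah/ → sugaribugodahe.

sugaribugodahe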